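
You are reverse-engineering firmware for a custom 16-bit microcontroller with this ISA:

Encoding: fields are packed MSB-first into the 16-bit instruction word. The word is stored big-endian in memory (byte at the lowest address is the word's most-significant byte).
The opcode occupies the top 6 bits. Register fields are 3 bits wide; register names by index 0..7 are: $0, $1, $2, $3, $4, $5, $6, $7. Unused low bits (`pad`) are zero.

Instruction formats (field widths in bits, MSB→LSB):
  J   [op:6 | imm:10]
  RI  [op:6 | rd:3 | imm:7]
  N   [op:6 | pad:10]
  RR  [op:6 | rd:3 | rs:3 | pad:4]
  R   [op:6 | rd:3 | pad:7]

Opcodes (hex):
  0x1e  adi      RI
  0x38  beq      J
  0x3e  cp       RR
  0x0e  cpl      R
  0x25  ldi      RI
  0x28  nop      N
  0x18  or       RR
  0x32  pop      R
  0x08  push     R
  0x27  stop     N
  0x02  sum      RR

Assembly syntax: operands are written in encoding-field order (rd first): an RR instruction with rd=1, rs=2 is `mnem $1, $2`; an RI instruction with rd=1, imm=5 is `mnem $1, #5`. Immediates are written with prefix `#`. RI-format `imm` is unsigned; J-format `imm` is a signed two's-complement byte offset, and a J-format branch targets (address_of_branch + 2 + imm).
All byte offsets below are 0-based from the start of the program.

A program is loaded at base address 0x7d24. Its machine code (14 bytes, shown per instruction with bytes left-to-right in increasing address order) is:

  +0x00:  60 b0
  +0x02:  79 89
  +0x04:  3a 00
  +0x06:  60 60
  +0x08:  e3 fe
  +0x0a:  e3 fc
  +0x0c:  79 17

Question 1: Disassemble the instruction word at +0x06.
or $0, $6

off 0x06: read 60 60 as big → 0x6060
  top 6b → 0x18 → or [RR]
  rd@[9:7]=0x0 ⇒ $0
  rs@[6:4]=0x6 ⇒ $6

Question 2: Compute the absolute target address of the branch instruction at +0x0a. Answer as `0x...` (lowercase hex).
+0x0a: e3 fc ⇒ word 0xe3fc (big)
  top 6b → 0x38 → beq [J]
  imm: (w>>0)&0x3ff=0x3fc (s10→-4) → #-4
  target = base 0x7d24 + off 0x0a + 2 + imm -4 = 0x7d2c

0x7d2c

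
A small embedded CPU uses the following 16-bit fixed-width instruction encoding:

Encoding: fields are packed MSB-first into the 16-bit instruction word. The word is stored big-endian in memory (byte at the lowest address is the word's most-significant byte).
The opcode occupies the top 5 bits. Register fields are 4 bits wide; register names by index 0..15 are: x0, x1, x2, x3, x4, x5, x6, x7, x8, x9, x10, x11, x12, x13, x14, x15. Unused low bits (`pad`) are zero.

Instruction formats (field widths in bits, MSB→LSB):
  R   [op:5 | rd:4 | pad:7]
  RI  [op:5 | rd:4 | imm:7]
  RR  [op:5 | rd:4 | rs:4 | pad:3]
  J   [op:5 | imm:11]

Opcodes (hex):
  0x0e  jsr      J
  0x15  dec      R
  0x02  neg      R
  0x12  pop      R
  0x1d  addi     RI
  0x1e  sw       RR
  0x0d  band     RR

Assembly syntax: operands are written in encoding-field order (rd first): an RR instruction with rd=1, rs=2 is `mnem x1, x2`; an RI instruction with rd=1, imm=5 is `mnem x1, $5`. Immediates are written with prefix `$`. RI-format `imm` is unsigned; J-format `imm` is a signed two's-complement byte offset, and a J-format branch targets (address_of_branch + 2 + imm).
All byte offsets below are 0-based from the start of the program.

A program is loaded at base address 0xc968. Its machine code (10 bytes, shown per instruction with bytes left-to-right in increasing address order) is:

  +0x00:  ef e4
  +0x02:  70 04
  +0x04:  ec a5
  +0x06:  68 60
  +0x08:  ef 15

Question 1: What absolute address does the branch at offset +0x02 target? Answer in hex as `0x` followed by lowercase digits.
[02] 70 04 → 0x7004
  op=0x7004>>11=0xe ⇒ jsr (J)
  imm@[10:0]=0x4 ⇒ $4
  target = base 0xc968 + off 0x02 + 2 + imm 4 = 0xc970

0xc970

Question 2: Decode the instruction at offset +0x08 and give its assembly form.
off 0x08: read ef 15 as big → 0xef15
  opcode bits[15:11]=0x1d: addi/RI
  [10:7] rd=14 = x14
  [6:0] imm=21 = $21

addi x14, $21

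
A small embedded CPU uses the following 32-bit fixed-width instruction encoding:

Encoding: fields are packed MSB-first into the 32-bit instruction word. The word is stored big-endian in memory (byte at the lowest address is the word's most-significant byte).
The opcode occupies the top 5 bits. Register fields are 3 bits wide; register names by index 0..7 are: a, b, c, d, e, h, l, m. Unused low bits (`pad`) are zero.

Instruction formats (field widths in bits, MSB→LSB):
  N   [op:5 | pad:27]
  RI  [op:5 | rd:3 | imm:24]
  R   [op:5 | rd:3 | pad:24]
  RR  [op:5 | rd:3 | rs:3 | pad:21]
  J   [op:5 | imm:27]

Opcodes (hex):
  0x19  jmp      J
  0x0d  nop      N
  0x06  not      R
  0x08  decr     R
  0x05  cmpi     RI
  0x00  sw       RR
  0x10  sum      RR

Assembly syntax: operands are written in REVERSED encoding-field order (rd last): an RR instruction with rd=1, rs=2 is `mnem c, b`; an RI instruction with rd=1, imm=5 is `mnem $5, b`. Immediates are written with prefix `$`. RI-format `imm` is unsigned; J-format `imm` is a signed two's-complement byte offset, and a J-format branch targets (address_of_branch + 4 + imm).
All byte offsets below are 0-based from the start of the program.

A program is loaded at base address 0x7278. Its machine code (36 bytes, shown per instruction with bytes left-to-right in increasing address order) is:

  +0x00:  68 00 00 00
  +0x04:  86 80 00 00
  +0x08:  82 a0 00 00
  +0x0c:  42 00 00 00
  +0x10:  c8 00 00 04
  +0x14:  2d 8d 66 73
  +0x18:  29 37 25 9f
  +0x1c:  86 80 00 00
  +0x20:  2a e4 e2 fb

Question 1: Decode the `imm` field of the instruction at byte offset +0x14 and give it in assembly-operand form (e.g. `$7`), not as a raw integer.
@+14  big-endian(2d 8d 66 73) = 0x2d8d6673
  op=0x2d8d6673>>27=0x5 ⇒ cmpi (RI)
  [26:24] rd=5 = h
  [23:0] imm=9266803 = $9266803

$9266803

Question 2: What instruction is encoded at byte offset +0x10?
jmp $4

[10] c8 00 00 04 → 0xc8000004
  top 5b → 0x19 → jmp [J]
  imm@[26:0]=0x4 ⇒ $4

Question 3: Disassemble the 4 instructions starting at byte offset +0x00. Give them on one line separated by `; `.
nop; sum e, l; sum h, c; decr c

off 0x00: read 68 00 00 00 as big → 0x68000000
  opcode bits[31:27]=0xd: nop/N
off 0x04: read 86 80 00 00 as big → 0x86800000
  opcode bits[31:27]=0x10: sum/RR
  rd@[26:24]=0x6 ⇒ l
  rs@[23:21]=0x4 ⇒ e
off 0x08: read 82 a0 00 00 as big → 0x82a00000
  opcode bits[31:27]=0x10: sum/RR
  rd@[26:24]=0x2 ⇒ c
  rs@[23:21]=0x5 ⇒ h
off 0x0c: read 42 00 00 00 as big → 0x42000000
  opcode bits[31:27]=0x8: decr/R
  rd@[26:24]=0x2 ⇒ c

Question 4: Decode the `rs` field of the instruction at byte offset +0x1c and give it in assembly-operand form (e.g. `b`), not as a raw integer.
[1c] 86 80 00 00 → 0x86800000
  opcode bits[31:27]=0x10: sum/RR
  rd@[26:24]=0x6 ⇒ l
  rs@[23:21]=0x4 ⇒ e

e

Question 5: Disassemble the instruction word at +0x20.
+0x20: 2a e4 e2 fb ⇒ word 0x2ae4e2fb (big)
  op=0x2ae4e2fb>>27=0x5 ⇒ cmpi (RI)
  rd@[26:24]=0x2 ⇒ c
  imm@[23:0]=0xe4e2fb ⇒ $15000315

cmpi $15000315, c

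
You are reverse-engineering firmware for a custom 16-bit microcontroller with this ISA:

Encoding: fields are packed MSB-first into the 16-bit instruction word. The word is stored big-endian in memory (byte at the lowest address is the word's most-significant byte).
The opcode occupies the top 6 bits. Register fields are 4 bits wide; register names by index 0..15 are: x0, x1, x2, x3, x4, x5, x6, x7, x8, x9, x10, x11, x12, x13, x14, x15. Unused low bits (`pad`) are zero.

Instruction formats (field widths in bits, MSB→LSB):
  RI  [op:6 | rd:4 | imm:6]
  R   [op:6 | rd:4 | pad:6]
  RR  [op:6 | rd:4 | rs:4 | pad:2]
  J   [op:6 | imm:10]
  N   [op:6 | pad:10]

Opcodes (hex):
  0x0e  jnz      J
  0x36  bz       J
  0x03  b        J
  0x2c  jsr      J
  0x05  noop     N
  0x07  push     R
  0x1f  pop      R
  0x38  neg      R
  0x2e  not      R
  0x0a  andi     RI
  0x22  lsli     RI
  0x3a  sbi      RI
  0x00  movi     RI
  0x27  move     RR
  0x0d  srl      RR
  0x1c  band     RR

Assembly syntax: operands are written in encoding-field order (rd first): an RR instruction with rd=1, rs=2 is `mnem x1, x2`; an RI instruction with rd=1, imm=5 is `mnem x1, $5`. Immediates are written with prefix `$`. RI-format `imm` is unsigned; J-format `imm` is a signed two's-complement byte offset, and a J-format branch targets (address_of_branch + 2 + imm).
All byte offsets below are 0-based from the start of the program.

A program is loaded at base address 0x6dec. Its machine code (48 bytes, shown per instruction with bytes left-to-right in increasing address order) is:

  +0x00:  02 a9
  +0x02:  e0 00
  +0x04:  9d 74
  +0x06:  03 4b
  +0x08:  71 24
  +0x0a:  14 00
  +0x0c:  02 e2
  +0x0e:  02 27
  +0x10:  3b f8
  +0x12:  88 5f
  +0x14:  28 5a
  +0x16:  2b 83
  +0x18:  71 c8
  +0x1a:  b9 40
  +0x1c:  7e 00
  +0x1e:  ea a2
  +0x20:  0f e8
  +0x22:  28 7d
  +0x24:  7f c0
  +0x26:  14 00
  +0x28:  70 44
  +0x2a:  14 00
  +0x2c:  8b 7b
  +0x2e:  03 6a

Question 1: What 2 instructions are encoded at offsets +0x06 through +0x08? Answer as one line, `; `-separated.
movi x13, $11; band x4, x9

@+06  big-endian(03 4b) = 0x034b
  top 6b → 0x0 → movi [RI]
  [9:6] rd=13 = x13
  [5:0] imm=11 = $11
@+08  big-endian(71 24) = 0x7124
  top 6b → 0x1c → band [RR]
  [9:6] rd=4 = x4
  [5:2] rs=9 = x9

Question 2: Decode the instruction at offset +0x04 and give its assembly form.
move x5, x13

[04] 9d 74 → 0x9d74
  op=0x9d74>>10=0x27 ⇒ move (RR)
  rd@[9:6]=0x5 ⇒ x5
  rs@[5:2]=0xd ⇒ x13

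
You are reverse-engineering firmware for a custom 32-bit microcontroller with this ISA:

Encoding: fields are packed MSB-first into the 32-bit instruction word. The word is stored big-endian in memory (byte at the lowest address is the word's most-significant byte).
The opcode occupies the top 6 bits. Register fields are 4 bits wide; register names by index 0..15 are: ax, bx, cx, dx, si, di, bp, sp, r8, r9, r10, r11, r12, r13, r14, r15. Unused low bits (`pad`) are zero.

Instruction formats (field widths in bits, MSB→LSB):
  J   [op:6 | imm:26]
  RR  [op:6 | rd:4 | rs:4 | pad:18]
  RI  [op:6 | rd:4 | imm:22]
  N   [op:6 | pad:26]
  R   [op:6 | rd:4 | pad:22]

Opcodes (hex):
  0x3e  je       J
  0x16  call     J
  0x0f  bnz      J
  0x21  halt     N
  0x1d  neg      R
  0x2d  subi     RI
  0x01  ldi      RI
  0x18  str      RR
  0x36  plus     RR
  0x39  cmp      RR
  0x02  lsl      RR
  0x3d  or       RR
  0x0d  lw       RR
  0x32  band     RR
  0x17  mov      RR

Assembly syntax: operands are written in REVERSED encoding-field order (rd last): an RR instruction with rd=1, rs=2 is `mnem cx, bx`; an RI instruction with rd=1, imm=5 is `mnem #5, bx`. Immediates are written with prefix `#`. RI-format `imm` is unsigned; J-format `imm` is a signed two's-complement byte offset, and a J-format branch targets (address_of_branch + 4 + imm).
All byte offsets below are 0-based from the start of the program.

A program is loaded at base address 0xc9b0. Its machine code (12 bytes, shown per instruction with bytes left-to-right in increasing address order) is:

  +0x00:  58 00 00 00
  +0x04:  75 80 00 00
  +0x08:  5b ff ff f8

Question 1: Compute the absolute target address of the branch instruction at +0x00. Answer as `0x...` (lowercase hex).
+0x00: 58 00 00 00 ⇒ word 0x58000000 (big)
  op=0x58000000>>26=0x16 ⇒ call (J)
  imm@[25:0]=0x0 ⇒ #0
  target = base 0xc9b0 + off 0x00 + 4 + imm 0 = 0xc9b4

0xc9b4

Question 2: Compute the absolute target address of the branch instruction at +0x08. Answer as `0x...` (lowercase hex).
0xc9b4

@+08  big-endian(5b ff ff f8) = 0x5bfffff8
  opcode bits[31:26]=0x16: call/J
  imm@[25:0]=0x3fffff8 (s26→-8) ⇒ #-8
  target = base 0xc9b0 + off 0x08 + 4 + imm -8 = 0xc9b4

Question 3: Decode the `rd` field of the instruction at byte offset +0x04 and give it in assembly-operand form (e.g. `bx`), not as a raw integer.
[04] 75 80 00 00 → 0x75800000
  top 6b → 0x1d → neg [R]
  rd@[25:22]=0x6 ⇒ bp

bp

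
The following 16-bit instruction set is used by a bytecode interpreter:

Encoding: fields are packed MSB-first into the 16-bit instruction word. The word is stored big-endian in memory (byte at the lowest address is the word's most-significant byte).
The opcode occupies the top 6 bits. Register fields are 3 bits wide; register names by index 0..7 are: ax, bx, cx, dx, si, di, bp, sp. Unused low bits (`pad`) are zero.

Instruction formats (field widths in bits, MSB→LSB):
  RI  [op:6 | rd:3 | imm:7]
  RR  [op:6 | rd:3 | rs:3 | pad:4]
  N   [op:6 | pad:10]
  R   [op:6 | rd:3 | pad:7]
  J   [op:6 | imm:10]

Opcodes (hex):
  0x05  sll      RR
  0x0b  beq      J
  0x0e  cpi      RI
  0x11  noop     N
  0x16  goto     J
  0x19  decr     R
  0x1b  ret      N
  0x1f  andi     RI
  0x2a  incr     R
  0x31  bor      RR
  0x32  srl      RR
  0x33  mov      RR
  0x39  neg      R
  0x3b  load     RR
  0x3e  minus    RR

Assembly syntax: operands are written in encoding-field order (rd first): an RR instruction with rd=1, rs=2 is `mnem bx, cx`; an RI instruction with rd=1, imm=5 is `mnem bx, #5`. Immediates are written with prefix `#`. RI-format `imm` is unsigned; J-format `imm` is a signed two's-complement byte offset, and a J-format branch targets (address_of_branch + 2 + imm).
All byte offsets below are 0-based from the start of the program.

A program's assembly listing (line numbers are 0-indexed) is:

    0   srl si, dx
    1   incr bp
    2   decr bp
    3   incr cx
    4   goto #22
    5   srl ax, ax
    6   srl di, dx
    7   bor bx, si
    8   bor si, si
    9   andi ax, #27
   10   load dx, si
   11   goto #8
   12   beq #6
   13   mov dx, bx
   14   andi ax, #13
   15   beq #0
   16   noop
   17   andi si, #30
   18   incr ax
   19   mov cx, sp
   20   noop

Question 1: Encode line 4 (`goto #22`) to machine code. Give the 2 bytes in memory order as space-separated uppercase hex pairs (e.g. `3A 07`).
line 4 (goto): pack op=0x16:6|imm=22:10 = 0x5816; big→ 58 16

58 16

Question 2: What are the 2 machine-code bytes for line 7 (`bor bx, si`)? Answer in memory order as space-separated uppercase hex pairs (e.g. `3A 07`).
7. bor fields op=0x31:6|rd=1:3|rs=4:3|pad=0:4 → word c4c0h → c4 c0

C4 C0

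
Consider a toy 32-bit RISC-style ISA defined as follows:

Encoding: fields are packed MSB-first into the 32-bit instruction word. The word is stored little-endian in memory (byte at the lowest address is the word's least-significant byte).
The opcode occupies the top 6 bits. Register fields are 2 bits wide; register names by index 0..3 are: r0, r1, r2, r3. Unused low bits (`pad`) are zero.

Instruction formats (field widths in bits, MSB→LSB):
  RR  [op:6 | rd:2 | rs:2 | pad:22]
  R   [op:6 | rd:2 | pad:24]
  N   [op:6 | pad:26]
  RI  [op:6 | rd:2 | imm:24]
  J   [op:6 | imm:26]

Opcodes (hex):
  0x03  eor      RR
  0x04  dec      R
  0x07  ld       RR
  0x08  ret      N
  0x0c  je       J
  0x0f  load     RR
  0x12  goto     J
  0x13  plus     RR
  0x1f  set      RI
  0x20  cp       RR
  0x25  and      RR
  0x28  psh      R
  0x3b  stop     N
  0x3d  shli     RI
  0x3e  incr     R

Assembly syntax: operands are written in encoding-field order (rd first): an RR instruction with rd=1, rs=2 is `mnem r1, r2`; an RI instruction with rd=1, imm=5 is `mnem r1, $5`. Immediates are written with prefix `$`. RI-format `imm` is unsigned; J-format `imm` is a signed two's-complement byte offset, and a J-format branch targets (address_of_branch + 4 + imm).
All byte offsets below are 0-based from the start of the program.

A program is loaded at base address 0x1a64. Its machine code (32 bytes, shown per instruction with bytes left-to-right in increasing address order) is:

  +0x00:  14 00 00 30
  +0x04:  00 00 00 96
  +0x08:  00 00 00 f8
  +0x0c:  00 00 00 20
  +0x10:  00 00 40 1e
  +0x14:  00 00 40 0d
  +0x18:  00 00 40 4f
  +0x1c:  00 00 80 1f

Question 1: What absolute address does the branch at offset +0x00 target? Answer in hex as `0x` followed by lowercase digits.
@+00  little-endian(14 00 00 30) = 0x30000014
  top 6b → 0xc → je [J]
  imm@[25:0]=0x14 ⇒ $20
  target = base 0x1a64 + off 0x00 + 4 + imm 20 = 0x1a7c

0x1a7c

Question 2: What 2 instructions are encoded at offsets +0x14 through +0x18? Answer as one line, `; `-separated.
[14] 00 00 40 0d → 0x0d400000
  opcode bits[31:26]=0x3: eor/RR
  [25:24] rd=1 = r1
  [23:22] rs=1 = r1
[18] 00 00 40 4f → 0x4f400000
  opcode bits[31:26]=0x13: plus/RR
  [25:24] rd=3 = r3
  [23:22] rs=1 = r1

eor r1, r1; plus r3, r1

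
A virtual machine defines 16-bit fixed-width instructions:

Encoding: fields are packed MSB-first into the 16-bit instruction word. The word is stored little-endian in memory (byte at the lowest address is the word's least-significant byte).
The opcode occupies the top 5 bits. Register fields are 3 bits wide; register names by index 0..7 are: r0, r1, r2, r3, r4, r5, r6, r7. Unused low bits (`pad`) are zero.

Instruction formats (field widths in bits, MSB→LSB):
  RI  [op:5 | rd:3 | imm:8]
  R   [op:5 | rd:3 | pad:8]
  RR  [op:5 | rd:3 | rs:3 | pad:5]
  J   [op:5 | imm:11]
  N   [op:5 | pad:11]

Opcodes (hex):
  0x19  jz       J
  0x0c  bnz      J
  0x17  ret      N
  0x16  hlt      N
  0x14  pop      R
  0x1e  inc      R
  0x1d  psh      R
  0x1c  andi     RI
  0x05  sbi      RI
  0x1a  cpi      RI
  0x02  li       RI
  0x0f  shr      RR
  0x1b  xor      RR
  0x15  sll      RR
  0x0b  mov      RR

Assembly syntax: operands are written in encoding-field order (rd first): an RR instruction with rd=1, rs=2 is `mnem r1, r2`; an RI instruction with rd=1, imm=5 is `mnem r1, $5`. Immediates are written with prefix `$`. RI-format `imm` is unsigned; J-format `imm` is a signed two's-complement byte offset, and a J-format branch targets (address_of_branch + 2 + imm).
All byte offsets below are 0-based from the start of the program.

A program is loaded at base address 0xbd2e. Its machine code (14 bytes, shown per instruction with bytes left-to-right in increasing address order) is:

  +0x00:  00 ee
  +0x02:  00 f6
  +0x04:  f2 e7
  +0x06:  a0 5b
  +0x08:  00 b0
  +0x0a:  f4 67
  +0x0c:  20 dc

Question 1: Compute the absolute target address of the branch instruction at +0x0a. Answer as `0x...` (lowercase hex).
[0a] f4 67 → 0x67f4
  top 5b → 0xc → bnz [J]
  imm@[10:0]=0x7f4 (s11→-12) ⇒ $-12
  target = base 0xbd2e + off 0x0a + 2 + imm -12 = 0xbd2e

0xbd2e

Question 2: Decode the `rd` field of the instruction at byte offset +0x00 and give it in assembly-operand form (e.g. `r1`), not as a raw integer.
off 0x00: read 00 ee as little → 0xee00
  op=0xee00>>11=0x1d ⇒ psh (R)
  rd@[10:8]=0x6 ⇒ r6

r6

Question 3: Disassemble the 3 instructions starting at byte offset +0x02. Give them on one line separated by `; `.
inc r6; andi r7, $242; mov r3, r5

@+02  little-endian(00 f6) = 0xf600
  op=0xf600>>11=0x1e ⇒ inc (R)
  rd: (w>>8)&0x7=0x6 → r6
@+04  little-endian(f2 e7) = 0xe7f2
  op=0xe7f2>>11=0x1c ⇒ andi (RI)
  rd: (w>>8)&0x7=0x7 → r7
  imm: (w>>0)&0xff=0xf2 → $242
@+06  little-endian(a0 5b) = 0x5ba0
  op=0x5ba0>>11=0xb ⇒ mov (RR)
  rd: (w>>8)&0x7=0x3 → r3
  rs: (w>>5)&0x7=0x5 → r5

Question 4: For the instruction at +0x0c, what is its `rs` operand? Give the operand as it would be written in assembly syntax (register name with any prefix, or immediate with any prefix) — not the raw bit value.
r1

[0c] 20 dc → 0xdc20
  op=0xdc20>>11=0x1b ⇒ xor (RR)
  rd@[10:8]=0x4 ⇒ r4
  rs@[7:5]=0x1 ⇒ r1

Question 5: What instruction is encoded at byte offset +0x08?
hlt

+0x08: 00 b0 ⇒ word 0xb000 (little)
  op=0xb000>>11=0x16 ⇒ hlt (N)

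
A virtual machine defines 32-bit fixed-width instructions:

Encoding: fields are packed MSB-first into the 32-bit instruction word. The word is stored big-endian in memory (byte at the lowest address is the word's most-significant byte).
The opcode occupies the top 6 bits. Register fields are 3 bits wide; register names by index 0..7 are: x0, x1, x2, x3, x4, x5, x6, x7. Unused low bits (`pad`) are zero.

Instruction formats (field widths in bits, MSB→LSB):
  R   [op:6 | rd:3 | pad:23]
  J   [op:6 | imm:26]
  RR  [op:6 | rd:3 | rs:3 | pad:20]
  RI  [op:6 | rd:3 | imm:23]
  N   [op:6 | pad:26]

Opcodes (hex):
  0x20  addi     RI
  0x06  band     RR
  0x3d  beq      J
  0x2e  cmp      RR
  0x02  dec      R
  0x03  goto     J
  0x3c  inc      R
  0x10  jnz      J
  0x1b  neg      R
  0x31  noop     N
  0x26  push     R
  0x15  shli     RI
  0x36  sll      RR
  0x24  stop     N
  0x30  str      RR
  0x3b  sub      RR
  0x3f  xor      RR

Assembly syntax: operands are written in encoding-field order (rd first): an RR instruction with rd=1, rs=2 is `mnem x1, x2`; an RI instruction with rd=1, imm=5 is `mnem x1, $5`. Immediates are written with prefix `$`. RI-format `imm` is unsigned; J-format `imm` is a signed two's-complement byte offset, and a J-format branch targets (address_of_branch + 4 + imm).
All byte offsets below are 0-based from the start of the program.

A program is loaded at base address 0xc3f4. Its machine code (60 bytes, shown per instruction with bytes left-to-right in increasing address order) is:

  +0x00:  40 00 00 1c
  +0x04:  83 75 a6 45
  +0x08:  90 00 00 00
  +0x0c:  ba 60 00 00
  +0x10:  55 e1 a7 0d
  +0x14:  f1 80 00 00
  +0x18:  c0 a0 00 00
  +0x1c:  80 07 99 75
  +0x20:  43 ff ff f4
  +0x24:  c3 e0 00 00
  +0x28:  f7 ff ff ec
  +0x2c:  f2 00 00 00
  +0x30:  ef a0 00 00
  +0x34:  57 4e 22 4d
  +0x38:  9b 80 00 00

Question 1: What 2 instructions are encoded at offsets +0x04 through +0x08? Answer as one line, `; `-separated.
addi x6, $7710277; stop

+0x04: 83 75 a6 45 ⇒ word 0x8375a645 (big)
  opcode bits[31:26]=0x20: addi/RI
  [25:23] rd=6 = x6
  [22:0] imm=7710277 = $7710277
+0x08: 90 00 00 00 ⇒ word 0x90000000 (big)
  opcode bits[31:26]=0x24: stop/N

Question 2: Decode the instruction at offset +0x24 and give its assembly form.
+0x24: c3 e0 00 00 ⇒ word 0xc3e00000 (big)
  opcode bits[31:26]=0x30: str/RR
  [25:23] rd=7 = x7
  [22:20] rs=6 = x6

str x7, x6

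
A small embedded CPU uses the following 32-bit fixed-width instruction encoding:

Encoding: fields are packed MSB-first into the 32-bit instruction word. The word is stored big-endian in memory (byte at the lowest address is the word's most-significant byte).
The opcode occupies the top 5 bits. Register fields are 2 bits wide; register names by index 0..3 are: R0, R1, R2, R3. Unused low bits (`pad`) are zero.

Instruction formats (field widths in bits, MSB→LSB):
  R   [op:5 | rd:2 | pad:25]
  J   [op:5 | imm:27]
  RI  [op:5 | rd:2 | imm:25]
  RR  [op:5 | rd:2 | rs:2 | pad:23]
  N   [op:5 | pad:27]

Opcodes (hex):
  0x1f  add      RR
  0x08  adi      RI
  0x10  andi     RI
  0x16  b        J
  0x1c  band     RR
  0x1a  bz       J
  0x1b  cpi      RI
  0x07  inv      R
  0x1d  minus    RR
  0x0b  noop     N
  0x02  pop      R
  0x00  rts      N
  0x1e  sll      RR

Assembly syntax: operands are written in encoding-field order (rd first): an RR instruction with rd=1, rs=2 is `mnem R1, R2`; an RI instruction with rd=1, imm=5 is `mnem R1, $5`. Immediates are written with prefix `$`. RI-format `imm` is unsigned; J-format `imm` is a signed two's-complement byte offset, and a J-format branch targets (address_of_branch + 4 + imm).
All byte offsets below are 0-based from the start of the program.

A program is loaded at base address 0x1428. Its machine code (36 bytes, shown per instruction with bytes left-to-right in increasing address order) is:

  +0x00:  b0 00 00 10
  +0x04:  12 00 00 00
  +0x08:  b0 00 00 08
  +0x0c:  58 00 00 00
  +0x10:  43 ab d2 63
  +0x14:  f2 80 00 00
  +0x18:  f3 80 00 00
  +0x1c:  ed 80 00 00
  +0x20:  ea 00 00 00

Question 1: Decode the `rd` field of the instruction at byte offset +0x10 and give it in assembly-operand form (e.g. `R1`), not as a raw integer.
+0x10: 43 ab d2 63 ⇒ word 0x43abd263 (big)
  op=0x43abd263>>27=0x8 ⇒ adi (RI)
  rd@[26:25]=0x1 ⇒ R1
  imm@[24:0]=0x1abd263 ⇒ $28037731

R1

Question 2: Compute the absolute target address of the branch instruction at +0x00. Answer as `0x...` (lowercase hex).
0x143c

off 0x00: read b0 00 00 10 as big → 0xb0000010
  opcode bits[31:27]=0x16: b/J
  [26:0] imm=16 = $16
  target = base 0x1428 + off 0x00 + 4 + imm 16 = 0x143c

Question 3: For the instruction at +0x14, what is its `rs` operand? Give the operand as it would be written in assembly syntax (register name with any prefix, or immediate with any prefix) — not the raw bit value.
R1

+0x14: f2 80 00 00 ⇒ word 0xf2800000 (big)
  opcode bits[31:27]=0x1e: sll/RR
  rd@[26:25]=0x1 ⇒ R1
  rs@[24:23]=0x1 ⇒ R1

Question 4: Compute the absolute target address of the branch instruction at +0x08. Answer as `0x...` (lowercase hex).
0x143c

off 0x08: read b0 00 00 08 as big → 0xb0000008
  opcode bits[31:27]=0x16: b/J
  imm@[26:0]=0x8 ⇒ $8
  target = base 0x1428 + off 0x08 + 4 + imm 8 = 0x143c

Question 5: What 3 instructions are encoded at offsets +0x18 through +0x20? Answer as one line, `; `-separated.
[18] f3 80 00 00 → 0xf3800000
  op=0xf3800000>>27=0x1e ⇒ sll (RR)
  rd: (w>>25)&0x3=0x1 → R1
  rs: (w>>23)&0x3=0x3 → R3
[1c] ed 80 00 00 → 0xed800000
  op=0xed800000>>27=0x1d ⇒ minus (RR)
  rd: (w>>25)&0x3=0x2 → R2
  rs: (w>>23)&0x3=0x3 → R3
[20] ea 00 00 00 → 0xea000000
  op=0xea000000>>27=0x1d ⇒ minus (RR)
  rd: (w>>25)&0x3=0x1 → R1
  rs: (w>>23)&0x3=0x0 → R0

sll R1, R3; minus R2, R3; minus R1, R0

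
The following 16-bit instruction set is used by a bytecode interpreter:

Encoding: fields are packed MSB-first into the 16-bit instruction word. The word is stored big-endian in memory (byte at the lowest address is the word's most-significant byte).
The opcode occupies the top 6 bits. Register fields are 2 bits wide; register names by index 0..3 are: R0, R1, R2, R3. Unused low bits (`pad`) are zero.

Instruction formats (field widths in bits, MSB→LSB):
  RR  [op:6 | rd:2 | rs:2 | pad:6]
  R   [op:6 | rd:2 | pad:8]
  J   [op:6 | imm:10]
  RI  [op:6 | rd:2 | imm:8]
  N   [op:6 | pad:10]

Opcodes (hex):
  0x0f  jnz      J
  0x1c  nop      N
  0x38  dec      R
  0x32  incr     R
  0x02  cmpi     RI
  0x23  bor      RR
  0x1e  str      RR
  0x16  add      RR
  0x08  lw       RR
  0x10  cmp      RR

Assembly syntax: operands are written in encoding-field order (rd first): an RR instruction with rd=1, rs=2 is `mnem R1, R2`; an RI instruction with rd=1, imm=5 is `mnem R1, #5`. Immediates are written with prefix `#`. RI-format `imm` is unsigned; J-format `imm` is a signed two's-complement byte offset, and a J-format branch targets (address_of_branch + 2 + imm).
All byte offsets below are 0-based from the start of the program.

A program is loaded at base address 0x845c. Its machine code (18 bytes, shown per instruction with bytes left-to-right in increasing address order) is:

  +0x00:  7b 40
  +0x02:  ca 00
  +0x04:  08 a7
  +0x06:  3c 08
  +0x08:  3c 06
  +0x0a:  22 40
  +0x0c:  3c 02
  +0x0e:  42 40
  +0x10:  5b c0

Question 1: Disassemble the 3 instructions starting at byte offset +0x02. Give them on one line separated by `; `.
off 0x02: read ca 00 as big → 0xca00
  opcode bits[15:10]=0x32: incr/R
  rd: (w>>8)&0x3=0x2 → R2
off 0x04: read 08 a7 as big → 0x08a7
  opcode bits[15:10]=0x2: cmpi/RI
  rd: (w>>8)&0x3=0x0 → R0
  imm: (w>>0)&0xff=0xa7 → #167
off 0x06: read 3c 08 as big → 0x3c08
  opcode bits[15:10]=0xf: jnz/J
  imm: (w>>0)&0x3ff=0x8 → #8

incr R2; cmpi R0, #167; jnz #8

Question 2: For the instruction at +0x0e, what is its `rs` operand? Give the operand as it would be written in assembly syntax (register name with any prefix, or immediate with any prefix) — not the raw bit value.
R1

off 0x0e: read 42 40 as big → 0x4240
  op=0x4240>>10=0x10 ⇒ cmp (RR)
  rd: (w>>8)&0x3=0x2 → R2
  rs: (w>>6)&0x3=0x1 → R1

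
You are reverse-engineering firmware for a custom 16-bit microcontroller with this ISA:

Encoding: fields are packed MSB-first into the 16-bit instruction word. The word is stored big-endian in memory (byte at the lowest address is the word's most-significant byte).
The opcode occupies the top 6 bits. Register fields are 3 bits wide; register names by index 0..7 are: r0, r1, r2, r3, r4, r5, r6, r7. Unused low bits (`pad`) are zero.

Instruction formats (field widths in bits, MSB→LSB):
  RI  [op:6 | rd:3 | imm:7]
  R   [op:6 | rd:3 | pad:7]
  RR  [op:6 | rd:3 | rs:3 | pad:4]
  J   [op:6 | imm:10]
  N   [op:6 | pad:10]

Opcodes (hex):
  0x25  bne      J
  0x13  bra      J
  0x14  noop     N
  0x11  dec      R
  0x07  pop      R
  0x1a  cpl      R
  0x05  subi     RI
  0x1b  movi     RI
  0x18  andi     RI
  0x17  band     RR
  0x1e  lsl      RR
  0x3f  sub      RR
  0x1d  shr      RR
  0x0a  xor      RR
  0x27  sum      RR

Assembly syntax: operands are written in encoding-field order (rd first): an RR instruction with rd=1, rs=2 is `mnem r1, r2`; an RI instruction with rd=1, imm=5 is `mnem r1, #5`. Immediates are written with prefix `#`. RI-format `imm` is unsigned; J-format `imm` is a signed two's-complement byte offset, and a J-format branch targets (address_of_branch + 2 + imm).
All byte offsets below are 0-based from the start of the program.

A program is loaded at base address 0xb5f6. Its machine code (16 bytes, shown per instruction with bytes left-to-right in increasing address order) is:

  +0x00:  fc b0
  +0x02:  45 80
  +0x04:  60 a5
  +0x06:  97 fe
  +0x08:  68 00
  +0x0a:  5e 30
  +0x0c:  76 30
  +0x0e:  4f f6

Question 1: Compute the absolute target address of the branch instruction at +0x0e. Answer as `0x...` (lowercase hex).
off 0x0e: read 4f f6 as big → 0x4ff6
  op=0x4ff6>>10=0x13 ⇒ bra (J)
  [9:0] imm=1014 (s10→-10) = #-10
  target = base 0xb5f6 + off 0x0e + 2 + imm -10 = 0xb5fc

0xb5fc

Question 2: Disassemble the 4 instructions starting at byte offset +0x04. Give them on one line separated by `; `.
andi r1, #37; bne #-2; cpl r0; band r4, r3

+0x04: 60 a5 ⇒ word 0x60a5 (big)
  op=0x60a5>>10=0x18 ⇒ andi (RI)
  [9:7] rd=1 = r1
  [6:0] imm=37 = #37
+0x06: 97 fe ⇒ word 0x97fe (big)
  op=0x97fe>>10=0x25 ⇒ bne (J)
  [9:0] imm=1022 (s10→-2) = #-2
+0x08: 68 00 ⇒ word 0x6800 (big)
  op=0x6800>>10=0x1a ⇒ cpl (R)
  [9:7] rd=0 = r0
+0x0a: 5e 30 ⇒ word 0x5e30 (big)
  op=0x5e30>>10=0x17 ⇒ band (RR)
  [9:7] rd=4 = r4
  [6:4] rs=3 = r3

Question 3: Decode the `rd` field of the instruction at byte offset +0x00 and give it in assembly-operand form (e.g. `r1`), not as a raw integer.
r1

[00] fc b0 → 0xfcb0
  top 6b → 0x3f → sub [RR]
  [9:7] rd=1 = r1
  [6:4] rs=3 = r3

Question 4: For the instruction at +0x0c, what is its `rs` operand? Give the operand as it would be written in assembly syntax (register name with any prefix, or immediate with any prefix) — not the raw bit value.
r3

+0x0c: 76 30 ⇒ word 0x7630 (big)
  opcode bits[15:10]=0x1d: shr/RR
  [9:7] rd=4 = r4
  [6:4] rs=3 = r3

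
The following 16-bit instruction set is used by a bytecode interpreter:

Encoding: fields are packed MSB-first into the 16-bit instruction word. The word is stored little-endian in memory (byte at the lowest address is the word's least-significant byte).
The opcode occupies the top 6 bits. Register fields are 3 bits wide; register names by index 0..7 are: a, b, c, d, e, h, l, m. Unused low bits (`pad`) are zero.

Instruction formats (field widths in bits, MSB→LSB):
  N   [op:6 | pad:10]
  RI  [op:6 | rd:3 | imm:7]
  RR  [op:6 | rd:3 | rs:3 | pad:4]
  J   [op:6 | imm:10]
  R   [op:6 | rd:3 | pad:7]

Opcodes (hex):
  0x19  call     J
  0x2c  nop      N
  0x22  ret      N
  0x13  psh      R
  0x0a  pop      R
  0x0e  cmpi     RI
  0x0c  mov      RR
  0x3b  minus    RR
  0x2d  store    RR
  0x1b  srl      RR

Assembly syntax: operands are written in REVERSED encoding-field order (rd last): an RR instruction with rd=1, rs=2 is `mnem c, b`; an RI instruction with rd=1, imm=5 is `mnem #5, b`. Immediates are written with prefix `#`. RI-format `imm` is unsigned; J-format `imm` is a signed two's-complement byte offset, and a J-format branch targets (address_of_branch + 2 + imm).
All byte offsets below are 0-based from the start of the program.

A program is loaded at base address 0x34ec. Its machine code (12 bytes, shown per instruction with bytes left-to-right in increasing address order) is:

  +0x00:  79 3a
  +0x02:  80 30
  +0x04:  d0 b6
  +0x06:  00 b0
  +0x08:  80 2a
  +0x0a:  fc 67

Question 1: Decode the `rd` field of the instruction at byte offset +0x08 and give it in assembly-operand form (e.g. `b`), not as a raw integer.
h

@+08  little-endian(80 2a) = 0x2a80
  op=0x2a80>>10=0xa ⇒ pop (R)
  rd: (w>>7)&0x7=0x5 → h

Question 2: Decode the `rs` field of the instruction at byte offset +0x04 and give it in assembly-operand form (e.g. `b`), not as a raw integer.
h

off 0x04: read d0 b6 as little → 0xb6d0
  top 6b → 0x2d → store [RR]
  rd: (w>>7)&0x7=0x5 → h
  rs: (w>>4)&0x7=0x5 → h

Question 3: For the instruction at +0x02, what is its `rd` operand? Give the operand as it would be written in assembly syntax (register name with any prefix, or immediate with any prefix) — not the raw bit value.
@+02  little-endian(80 30) = 0x3080
  op=0x3080>>10=0xc ⇒ mov (RR)
  [9:7] rd=1 = b
  [6:4] rs=0 = a

b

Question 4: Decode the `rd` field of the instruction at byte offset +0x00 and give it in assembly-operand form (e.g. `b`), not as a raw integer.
e

off 0x00: read 79 3a as little → 0x3a79
  op=0x3a79>>10=0xe ⇒ cmpi (RI)
  rd: (w>>7)&0x7=0x4 → e
  imm: (w>>0)&0x7f=0x79 → #121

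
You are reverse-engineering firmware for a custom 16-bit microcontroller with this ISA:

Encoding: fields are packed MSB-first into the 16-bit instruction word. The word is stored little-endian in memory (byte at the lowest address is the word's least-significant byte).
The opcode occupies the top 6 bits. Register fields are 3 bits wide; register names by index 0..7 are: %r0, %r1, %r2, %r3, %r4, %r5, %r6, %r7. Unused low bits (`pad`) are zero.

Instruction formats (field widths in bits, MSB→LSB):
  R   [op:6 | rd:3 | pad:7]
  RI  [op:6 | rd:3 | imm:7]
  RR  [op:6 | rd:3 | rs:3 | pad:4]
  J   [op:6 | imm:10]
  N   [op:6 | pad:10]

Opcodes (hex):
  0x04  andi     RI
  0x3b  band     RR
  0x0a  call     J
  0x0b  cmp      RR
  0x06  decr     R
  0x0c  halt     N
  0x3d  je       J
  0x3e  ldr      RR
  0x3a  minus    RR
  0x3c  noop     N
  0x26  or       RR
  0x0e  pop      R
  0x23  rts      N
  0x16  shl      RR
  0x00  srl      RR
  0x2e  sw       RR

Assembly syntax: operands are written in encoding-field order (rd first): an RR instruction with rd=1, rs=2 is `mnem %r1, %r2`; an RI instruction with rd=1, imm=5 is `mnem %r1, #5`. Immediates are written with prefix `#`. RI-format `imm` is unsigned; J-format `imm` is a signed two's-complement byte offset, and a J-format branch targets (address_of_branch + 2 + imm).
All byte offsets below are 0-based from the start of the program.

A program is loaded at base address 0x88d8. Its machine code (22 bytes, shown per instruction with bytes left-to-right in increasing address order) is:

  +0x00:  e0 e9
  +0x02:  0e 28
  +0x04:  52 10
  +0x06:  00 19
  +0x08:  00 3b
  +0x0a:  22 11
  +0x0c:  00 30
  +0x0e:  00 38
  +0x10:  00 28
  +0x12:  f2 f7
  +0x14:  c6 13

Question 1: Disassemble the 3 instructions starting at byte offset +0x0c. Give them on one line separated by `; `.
halt; pop %r0; call #0

@+0c  little-endian(00 30) = 0x3000
  op=0x3000>>10=0xc ⇒ halt (N)
@+0e  little-endian(00 38) = 0x3800
  op=0x3800>>10=0xe ⇒ pop (R)
  rd: (w>>7)&0x7=0x0 → %r0
@+10  little-endian(00 28) = 0x2800
  op=0x2800>>10=0xa ⇒ call (J)
  imm: (w>>0)&0x3ff=0x0 → #0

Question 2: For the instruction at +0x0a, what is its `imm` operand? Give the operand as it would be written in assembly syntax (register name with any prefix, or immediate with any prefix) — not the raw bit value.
off 0x0a: read 22 11 as little → 0x1122
  opcode bits[15:10]=0x4: andi/RI
  rd: (w>>7)&0x7=0x2 → %r2
  imm: (w>>0)&0x7f=0x22 → #34

#34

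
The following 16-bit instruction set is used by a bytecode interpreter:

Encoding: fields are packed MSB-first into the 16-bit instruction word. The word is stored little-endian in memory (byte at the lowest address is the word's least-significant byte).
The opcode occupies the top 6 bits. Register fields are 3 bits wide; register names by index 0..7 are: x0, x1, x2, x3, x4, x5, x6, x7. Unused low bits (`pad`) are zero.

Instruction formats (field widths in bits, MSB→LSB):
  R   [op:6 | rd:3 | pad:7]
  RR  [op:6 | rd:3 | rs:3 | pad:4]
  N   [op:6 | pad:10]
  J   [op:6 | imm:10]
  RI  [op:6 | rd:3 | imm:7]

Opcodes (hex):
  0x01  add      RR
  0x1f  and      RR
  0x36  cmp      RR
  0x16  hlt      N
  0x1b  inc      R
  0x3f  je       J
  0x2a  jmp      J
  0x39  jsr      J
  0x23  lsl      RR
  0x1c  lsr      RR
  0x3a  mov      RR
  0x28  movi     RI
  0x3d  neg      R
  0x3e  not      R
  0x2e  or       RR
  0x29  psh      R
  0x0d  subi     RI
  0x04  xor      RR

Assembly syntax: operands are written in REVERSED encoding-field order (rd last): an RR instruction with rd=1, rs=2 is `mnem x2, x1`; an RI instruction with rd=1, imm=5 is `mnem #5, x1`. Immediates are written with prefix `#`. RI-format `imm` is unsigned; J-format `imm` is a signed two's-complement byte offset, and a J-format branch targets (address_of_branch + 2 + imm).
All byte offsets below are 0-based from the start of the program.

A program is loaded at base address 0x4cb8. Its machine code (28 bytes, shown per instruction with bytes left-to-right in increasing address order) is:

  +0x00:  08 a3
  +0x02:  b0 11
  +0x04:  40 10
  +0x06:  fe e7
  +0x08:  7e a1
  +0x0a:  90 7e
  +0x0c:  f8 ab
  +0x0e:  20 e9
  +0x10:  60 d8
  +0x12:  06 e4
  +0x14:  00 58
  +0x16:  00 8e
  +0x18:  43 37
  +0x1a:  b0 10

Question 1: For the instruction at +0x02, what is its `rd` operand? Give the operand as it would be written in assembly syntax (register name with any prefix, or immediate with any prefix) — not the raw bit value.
@+02  little-endian(b0 11) = 0x11b0
  opcode bits[15:10]=0x4: xor/RR
  rd: (w>>7)&0x7=0x3 → x3
  rs: (w>>4)&0x7=0x3 → x3

x3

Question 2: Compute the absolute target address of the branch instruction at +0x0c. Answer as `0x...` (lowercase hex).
0x4cbe

@+0c  little-endian(f8 ab) = 0xabf8
  opcode bits[15:10]=0x2a: jmp/J
  imm@[9:0]=0x3f8 (s10→-8) ⇒ #-8
  target = base 0x4cb8 + off 0x0c + 2 + imm -8 = 0x4cbe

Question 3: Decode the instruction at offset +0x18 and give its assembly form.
subi #67, x6

off 0x18: read 43 37 as little → 0x3743
  top 6b → 0xd → subi [RI]
  [9:7] rd=6 = x6
  [6:0] imm=67 = #67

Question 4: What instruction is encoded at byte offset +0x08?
off 0x08: read 7e a1 as little → 0xa17e
  top 6b → 0x28 → movi [RI]
  rd@[9:7]=0x2 ⇒ x2
  imm@[6:0]=0x7e ⇒ #126

movi #126, x2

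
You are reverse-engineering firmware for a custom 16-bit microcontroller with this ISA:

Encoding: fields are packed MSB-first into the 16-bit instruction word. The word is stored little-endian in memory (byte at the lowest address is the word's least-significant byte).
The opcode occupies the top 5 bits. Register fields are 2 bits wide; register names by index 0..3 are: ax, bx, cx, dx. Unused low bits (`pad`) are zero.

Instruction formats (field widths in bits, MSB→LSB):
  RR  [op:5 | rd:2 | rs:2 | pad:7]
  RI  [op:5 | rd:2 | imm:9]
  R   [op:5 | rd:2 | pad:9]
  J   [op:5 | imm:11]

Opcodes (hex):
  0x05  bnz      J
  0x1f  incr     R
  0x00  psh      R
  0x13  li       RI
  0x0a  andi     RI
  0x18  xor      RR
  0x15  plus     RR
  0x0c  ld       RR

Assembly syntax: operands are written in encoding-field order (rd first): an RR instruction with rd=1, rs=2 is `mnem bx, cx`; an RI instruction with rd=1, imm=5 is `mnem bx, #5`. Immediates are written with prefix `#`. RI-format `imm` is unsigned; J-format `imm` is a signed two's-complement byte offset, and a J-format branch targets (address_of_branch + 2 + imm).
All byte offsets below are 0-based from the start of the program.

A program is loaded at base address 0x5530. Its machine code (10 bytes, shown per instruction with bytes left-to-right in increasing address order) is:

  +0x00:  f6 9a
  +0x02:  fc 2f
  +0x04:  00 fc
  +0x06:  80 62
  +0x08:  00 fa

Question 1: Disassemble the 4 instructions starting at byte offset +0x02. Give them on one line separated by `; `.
bnz #-4; incr cx; ld bx, bx; incr bx

off 0x02: read fc 2f as little → 0x2ffc
  opcode bits[15:11]=0x5: bnz/J
  imm@[10:0]=0x7fc (s11→-4) ⇒ #-4
off 0x04: read 00 fc as little → 0xfc00
  opcode bits[15:11]=0x1f: incr/R
  rd@[10:9]=0x2 ⇒ cx
off 0x06: read 80 62 as little → 0x6280
  opcode bits[15:11]=0xc: ld/RR
  rd@[10:9]=0x1 ⇒ bx
  rs@[8:7]=0x1 ⇒ bx
off 0x08: read 00 fa as little → 0xfa00
  opcode bits[15:11]=0x1f: incr/R
  rd@[10:9]=0x1 ⇒ bx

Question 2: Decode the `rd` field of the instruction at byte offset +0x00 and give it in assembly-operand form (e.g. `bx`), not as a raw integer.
@+00  little-endian(f6 9a) = 0x9af6
  top 5b → 0x13 → li [RI]
  rd@[10:9]=0x1 ⇒ bx
  imm@[8:0]=0xf6 ⇒ #246

bx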